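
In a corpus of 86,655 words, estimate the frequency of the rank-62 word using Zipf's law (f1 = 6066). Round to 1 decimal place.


Zipf's law: f(r) = f(1) / r
f(1) = 6066
f(62) = 6066 / 62
= 97.8 occurrences


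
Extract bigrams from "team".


Word: "team" (length 4)
Number of bigrams = 4 - 2 + 1 = 3
  Position 0: "te"
  Position 1: "ea"
  Position 2: "am"
Bigrams = "te", "ea", "am"


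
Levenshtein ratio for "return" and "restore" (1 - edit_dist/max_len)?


Word 1: "return" (length 6)
Word 2: "restore" (length 7)
One optimal edit sequence:
  1. keep 'r'
  2. keep 'e'
  3. insert 's'  (+1)
  4. keep 't'
  5. substitute 'u' -> 'o'  (+1)
  6. keep 'r'
  7. substitute 'n' -> 'e'  (+1)
Edit distance = 3
Max length = max(6, 7) = 7
Similarity = 1 - 3/7
= 0.5714


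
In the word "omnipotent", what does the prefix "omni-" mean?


Prefix: omni-
Example: omnipotent = omni- + potent
Meaning = all


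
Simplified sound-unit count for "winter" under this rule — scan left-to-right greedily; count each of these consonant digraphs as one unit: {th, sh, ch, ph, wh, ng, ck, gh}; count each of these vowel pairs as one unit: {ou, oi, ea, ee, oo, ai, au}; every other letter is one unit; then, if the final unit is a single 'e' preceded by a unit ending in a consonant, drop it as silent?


Word: "winter" (6 letters)
Left-to-right scan:
  (1) 'w' (letter)
  (2) 'i' (letter)
  (3) 'n' (letter)
  (4) 't' (letter)
  (5) 'e' (letter)
  (6) 'r' (letter)
Units from scan: 6
Sound units = 6 units


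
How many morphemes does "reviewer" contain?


Word: "reviewer"
Morphemes: re- + view + -er
Each morpheme carries meaning
= 3 morphemes


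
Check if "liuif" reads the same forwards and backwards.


Word: "liuif"
Reversed: "fiuil"
Forward == Backward? liuif != fiuil
Palindrome = No


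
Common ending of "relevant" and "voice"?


Word 1: "relevant"
Word 2: "voice"
Comparing from end:
  Pos -1: 't' != 'e' (stop)
LCS = "" (length 0)


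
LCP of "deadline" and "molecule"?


Word 1: "deadline"
Word 2: "molecule"
Comparing from start:
  Pos 0: 'd' != 'm' (stop)
LCP = "" (length 0)


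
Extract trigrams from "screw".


Word: "screw" (length 5)
Number of trigrams = 5 - 3 + 1 = 3
  Position 0: "scr"
  Position 1: "cre"
  Position 2: "rew"
Trigrams = "scr", "cre", "rew"


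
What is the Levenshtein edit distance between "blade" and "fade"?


Word 1: "blade" (length 5)
Word 2: "fade" (length 4)
One optimal edit sequence (insert/delete/substitute each cost 1):
  1. delete 'b'  (+1)
  2. substitute 'l' -> 'f'  (+1)
  3. keep 'a'
  4. keep 'd'
  5. keep 'e'
Total edit operations: 2
Edit distance = 2


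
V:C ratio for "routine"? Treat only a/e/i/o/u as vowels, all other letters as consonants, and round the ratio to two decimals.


Word: "routine"
Vowels (a,e,i,o,u): 4
Consonants: 3
Ratio = 4/3
= 1.33


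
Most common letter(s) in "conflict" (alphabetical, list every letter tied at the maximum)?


Word: "conflict"
Letter counts:
  'c': 2
  'f': 1
  'i': 1
  'l': 1
  'n': 1
  'o': 1
  't': 1
Maximum count = 2
Most frequent = 'c' (2 times each)


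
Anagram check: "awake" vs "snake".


Word 1: "awake" → sorted: aaekw
Word 2: "snake" → sorted: aekns
Same letters? aaekw != aekns
Anagram = No


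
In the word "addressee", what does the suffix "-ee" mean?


Suffix: -ee
Example: addressee (address + -ee)
Meaning = one who receives


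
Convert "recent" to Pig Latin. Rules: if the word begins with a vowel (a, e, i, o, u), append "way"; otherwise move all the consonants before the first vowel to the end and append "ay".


Word: "recent"
Starts with consonant(s) → move to end, add 'ay'
Consonant cluster: "r"
Pig Latin = "ecentray"


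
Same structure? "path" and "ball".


Pattern of "path": [0, 1, 2, 3]
Pattern of "ball": [0, 1, 2, 2]
Patterns do not match
Same pattern = No


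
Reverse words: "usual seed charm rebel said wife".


Original: "usual seed charm rebel said wife"
Words (1..n): usual | seed | charm | rebel | said | wife
Reversed (n..1): wife | said | rebel | charm | seed | usual
Result = "wife said rebel charm seed usual"


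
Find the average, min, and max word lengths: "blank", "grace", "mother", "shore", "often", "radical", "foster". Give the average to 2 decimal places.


Lengths: "blank"=5, "grace"=5, "mother"=6, "shore"=5, "often"=5, "radical"=7, "foster"=6
Sum = 39, Count = 7
Average = 39/7 = 5.57
= avg=5.57, min=5, max=7


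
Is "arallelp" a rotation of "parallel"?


Word: "parallel", Candidate: "arallelp"
Method: check if candidate is substring of word+word
"parallelparallel" contains "arallelp"? Yes
Is rotation = Yes


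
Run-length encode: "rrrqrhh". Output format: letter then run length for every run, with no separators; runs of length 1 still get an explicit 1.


String: "rrrqrhh"
Scanning for consecutive runs:
  'r' x 3
  'q' x 1
  'r' x 1
  'h' x 2
RLE = "r3q1r1h2"


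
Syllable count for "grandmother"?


Word: "grandmother"
Syllable breakdown: grand · moth · er
Counting: 3 parts
= 3 syllables


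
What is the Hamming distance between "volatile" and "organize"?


Comparing character by character (same length = 8):
  Pos 0: 'v' vs 'o' !=
  Pos 1: 'o' vs 'r' !=
  Pos 2: 'l' vs 'g' !=
  Pos 3: 'a' vs 'a' =
  Pos 4: 't' vs 'n' !=
  Pos 5: 'i' vs 'i' =
  Pos 6: 'l' vs 'z' !=
  Pos 7: 'e' vs 'e' =
Hamming distance = 5


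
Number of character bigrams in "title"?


Word: "title" (length 5)
Number of 2-grams = length - 2 + 1 = 5 - 2 + 1
= 4


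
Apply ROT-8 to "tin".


Word: "tin"
Shift: 8
Each letter → (letter + shift) mod 26:
  't' (19) + 8 = 1 → 'b'
  'i' (8) + 8 = 16 → 'q'
  'n' (13) + 8 = 21 → 'v'
Result = "bqv"


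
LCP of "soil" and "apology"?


Word 1: "soil"
Word 2: "apology"
Comparing from start:
  Pos 0: 's' != 'a' (stop)
LCP = "" (length 0)


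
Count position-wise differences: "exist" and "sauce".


Comparing character by character (same length = 5):
  Pos 0: 'e' vs 's' !=
  Pos 1: 'x' vs 'a' !=
  Pos 2: 'i' vs 'u' !=
  Pos 3: 's' vs 'c' !=
  Pos 4: 't' vs 'e' !=
Hamming distance = 5


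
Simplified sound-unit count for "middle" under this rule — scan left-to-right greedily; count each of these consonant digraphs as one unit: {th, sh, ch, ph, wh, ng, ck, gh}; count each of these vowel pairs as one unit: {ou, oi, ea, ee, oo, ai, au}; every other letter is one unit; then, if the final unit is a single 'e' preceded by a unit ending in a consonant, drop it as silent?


Word: "middle" (6 letters)
Left-to-right scan:
  (1) 'm' (letter)
  (2) 'i' (letter)
  (3) 'd' (letter)
  (4) 'd' (letter)
  (5) 'l' (letter)
  (6) 'e' (letter)
Units from scan: 6
Final unit is 'e' after a consonant -> drop as silent (-1)
Sound units = 5 units


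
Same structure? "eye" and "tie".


Pattern of "eye": [0, 1, 0]
Pattern of "tie": [0, 1, 2]
Patterns do not match
Same pattern = No


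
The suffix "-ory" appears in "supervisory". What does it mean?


Suffix: -ory
As in: supervisory -> supervise + -ory, with a spelling change
Meaning = relating to / place for


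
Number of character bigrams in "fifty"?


Word: "fifty" (length 5)
Number of 2-grams = length - 2 + 1 = 5 - 2 + 1
= 4


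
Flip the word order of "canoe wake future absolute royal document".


Original: "canoe wake future absolute royal document"
Words (1..n): canoe | wake | future | absolute | royal | document
Reversed (n..1): document | royal | absolute | future | wake | canoe
Result = "document royal absolute future wake canoe"


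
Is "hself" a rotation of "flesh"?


Word: "flesh", Candidate: "hself"
Method: check if candidate is substring of word+word
"fleshflesh" contains "hself"? No
Is rotation = No


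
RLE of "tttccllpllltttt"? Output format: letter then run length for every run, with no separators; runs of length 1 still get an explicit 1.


String: "tttccllpllltttt"
Scanning for consecutive runs:
  't' x 3
  'c' x 2
  'l' x 2
  'p' x 1
  'l' x 3
  't' x 4
RLE = "t3c2l2p1l3t4"


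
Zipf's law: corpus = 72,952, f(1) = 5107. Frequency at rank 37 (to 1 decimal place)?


Zipf's law: f(r) = f(1) / r
f(1) = 5107
f(37) = 5107 / 37
= 138.0 occurrences


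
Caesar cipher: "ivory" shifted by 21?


Word: "ivory"
Shift: 21
Each letter → (letter + shift) mod 26:
  'i' (8) + 21 = 3 → 'd'
  'v' (21) + 21 = 16 → 'q'
  'o' (14) + 21 = 9 → 'j'
  'r' (17) + 21 = 12 → 'm'
  'y' (24) + 21 = 19 → 't'
Result = "dqjmt"


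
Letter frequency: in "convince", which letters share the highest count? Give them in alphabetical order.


Word: "convince"
Letter counts:
  'c': 2
  'e': 1
  'i': 1
  'n': 2
  'o': 1
  'v': 1
Maximum count = 2
Most frequent = 'c', 'n' (2 times each)


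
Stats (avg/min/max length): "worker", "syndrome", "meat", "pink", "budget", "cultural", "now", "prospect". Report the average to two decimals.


Lengths: "worker"=6, "syndrome"=8, "meat"=4, "pink"=4, "budget"=6, "cultural"=8, "now"=3, "prospect"=8
Sum = 47, Count = 8
Average = 47/8 = 5.88
= avg=5.88, min=3, max=8


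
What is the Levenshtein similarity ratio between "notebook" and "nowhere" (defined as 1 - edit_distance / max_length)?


Word 1: "notebook" (length 8)
Word 2: "nowhere" (length 7)
One optimal edit sequence:
  1. keep 'n'
  2. keep 'o'
  3. delete 't'  (+1)
  4. substitute 'e' -> 'w'  (+1)
  5. substitute 'b' -> 'h'  (+1)
  6. substitute 'o' -> 'e'  (+1)
  7. substitute 'o' -> 'r'  (+1)
  8. substitute 'k' -> 'e'  (+1)
Edit distance = 6
Max length = max(8, 7) = 8
Similarity = 1 - 6/8
= 0.2500


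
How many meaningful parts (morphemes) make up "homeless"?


Word: "homeless"
Morphemes: home / -less
Each morpheme carries meaning
= 2 morphemes


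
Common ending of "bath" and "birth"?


Word 1: "bath"
Word 2: "birth"
Comparing from end:
  Pos -1: 'h' == 'h'
  Pos -2: 't' == 't'
  Pos -3: 'a' != 'r' (stop)
LCS = "th" (length 2)


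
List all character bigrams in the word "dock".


Word: "dock" (length 4)
Number of bigrams = 4 - 2 + 1 = 3
  Position 0: "do"
  Position 1: "oc"
  Position 2: "ck"
Bigrams = "do", "oc", "ck"


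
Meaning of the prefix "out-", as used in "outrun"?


Prefix: out-
Example: outrun = out- + run
Meaning = surpass


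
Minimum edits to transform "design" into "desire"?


Word 1: "design" (length 6)
Word 2: "desire" (length 6)
One optimal edit sequence (insert/delete/substitute each cost 1):
  1. keep 'd'
  2. keep 'e'
  3. keep 's'
  4. keep 'i'
  5. substitute 'g' -> 'r'  (+1)
  6. substitute 'n' -> 'e'  (+1)
Total edit operations: 2
Edit distance = 2


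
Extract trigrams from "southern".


Word: "southern" (length 8)
Number of trigrams = 8 - 3 + 1 = 6
  Position 0: "sou"
  Position 1: "out"
  Position 2: "uth"
  Position 3: "the"
  Position 4: "her"
  Position 5: "ern"
Trigrams = "sou", "out", "uth", "the", "her", "ern"


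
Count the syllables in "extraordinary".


Word: "extraordinary"
Syllable breakdown: ex | traor | di | nar | y
Counting: 5 parts
= 5 syllables


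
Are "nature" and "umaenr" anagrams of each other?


Word 1: "nature" → sorted: aenrtu
Word 2: "umaenr" → sorted: aemnru
Same letters? aenrtu != aemnru
Anagram = No


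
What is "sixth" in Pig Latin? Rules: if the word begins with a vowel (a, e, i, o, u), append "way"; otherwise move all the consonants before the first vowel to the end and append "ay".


Word: "sixth"
Starts with consonant(s) → move to end, add 'ay'
Consonant cluster: "s"
Pig Latin = "ixthsay"


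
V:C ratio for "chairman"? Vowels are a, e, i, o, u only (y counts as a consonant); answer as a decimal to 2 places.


Word: "chairman"
Vowels (a,e,i,o,u): 3
Consonants: 5
Ratio = 3/5
= 0.60


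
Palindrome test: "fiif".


Word: "fiif"
Reversed: "fiif"
Forward == Backward? fiif == fiif
Palindrome = Yes


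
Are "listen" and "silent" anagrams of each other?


Word 1: "listen" → sorted: eilnst
Word 2: "silent" → sorted: eilnst
Same letters? eilnst == eilnst
Anagram = Yes


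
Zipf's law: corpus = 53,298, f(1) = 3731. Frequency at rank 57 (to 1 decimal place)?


Zipf's law: f(r) = f(1) / r
f(1) = 3731
f(57) = 3731 / 57
= 65.5 occurrences


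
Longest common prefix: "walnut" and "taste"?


Word 1: "walnut"
Word 2: "taste"
Comparing from start:
  Pos 0: 'w' != 't' (stop)
LCP = "" (length 0)


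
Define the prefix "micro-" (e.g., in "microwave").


Prefix: micro-
Example: microwave (micro- + wave)
Meaning = small


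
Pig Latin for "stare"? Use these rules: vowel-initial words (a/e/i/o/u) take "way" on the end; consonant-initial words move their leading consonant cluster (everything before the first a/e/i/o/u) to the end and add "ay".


Word: "stare"
Starts with consonant(s) → move to end, add 'ay'
Consonant cluster: "st"
Pig Latin = "arestay"


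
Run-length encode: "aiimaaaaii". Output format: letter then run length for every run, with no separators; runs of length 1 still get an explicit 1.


String: "aiimaaaaii"
Scanning for consecutive runs:
  'a' x 1
  'i' x 2
  'm' x 1
  'a' x 4
  'i' x 2
RLE = "a1i2m1a4i2"


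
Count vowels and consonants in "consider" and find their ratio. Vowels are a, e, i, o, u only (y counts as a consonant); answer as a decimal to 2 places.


Word: "consider"
Vowels (a,e,i,o,u): 3
Consonants: 5
Ratio = 3/5
= 0.60


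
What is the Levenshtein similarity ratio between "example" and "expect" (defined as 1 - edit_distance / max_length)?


Word 1: "example" (length 7)
Word 2: "expect" (length 6)
One optimal edit sequence:
  1. keep 'e'
  2. keep 'x'
  3. delete 'a'  (+1)
  4. substitute 'm' -> 'p'  (+1)
  5. substitute 'p' -> 'e'  (+1)
  6. substitute 'l' -> 'c'  (+1)
  7. substitute 'e' -> 't'  (+1)
Edit distance = 5
Max length = max(7, 6) = 7
Similarity = 1 - 5/7
= 0.2857


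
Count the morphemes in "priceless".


Word: "priceless"
Morphemes: price | -less
Each morpheme carries meaning
= 2 morphemes


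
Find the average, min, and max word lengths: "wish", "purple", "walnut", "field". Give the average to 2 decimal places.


Lengths: "wish"=4, "purple"=6, "walnut"=6, "field"=5
Sum = 21, Count = 4
Average = 21/4 = 5.25
= avg=5.25, min=4, max=6


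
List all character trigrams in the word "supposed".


Word: "supposed" (length 8)
Number of trigrams = 8 - 3 + 1 = 6
  Position 0: "sup"
  Position 1: "upp"
  Position 2: "ppo"
  Position 3: "pos"
  Position 4: "ose"
  Position 5: "sed"
Trigrams = "sup", "upp", "ppo", "pos", "ose", "sed"


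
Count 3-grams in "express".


Word: "express" (length 7)
Number of 3-grams = length - 3 + 1 = 7 - 3 + 1
= 5


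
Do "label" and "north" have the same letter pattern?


Pattern of "label": [0, 1, 2, 3, 0]
Pattern of "north": [0, 1, 2, 3, 4]
Patterns do not match
Same pattern = No


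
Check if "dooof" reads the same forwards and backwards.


Word: "dooof"
Reversed: "foood"
Forward == Backward? dooof != foood
Palindrome = No


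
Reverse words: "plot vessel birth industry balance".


Original: "plot vessel birth industry balance"
Words (1..n): plot | vessel | birth | industry | balance
Reversed (n..1): balance | industry | birth | vessel | plot
Result = "balance industry birth vessel plot"


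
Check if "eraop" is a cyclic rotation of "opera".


Word: "opera", Candidate: "eraop"
Method: check if candidate is substring of word+word
"operaopera" contains "eraop"? Yes
Is rotation = Yes


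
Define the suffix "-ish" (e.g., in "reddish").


Suffix: -ish
As in: reddish -> red + -ish, with a spelling change
Meaning = somewhat / having the qualities of


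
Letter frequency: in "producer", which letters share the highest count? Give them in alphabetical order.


Word: "producer"
Letter counts:
  'c': 1
  'd': 1
  'e': 1
  'o': 1
  'p': 1
  'r': 2
  'u': 1
Maximum count = 2
Most frequent = 'r' (2 times each)


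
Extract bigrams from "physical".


Word: "physical" (length 8)
Number of bigrams = 8 - 2 + 1 = 7
  Position 0: "ph"
  Position 1: "hy"
  Position 2: "ys"
  Position 3: "si"
  Position 4: "ic"
  Position 5: "ca"
  Position 6: "al"
Bigrams = "ph", "hy", "ys", "si", "ic", "ca", "al"


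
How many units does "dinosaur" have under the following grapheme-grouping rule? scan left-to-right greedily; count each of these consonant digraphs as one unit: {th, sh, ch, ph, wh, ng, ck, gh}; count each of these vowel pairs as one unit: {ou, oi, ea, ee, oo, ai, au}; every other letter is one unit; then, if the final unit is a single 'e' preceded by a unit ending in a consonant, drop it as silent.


Word: "dinosaur" (8 letters)
Left-to-right scan:
  (1) 'd' (letter)
  (2) 'i' (letter)
  (3) 'n' (letter)
  (4) 'o' (letter)
  (5) 's' (letter)
  (6) 'au' (vowel-pair)
  (7) 'r' (letter)
Units from scan: 7
Sound units = 7 units


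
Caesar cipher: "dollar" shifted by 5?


Word: "dollar"
Shift: 5
Each letter → (letter + shift) mod 26:
  'd' (3) + 5 = 8 → 'i'
  'o' (14) + 5 = 19 → 't'
  'l' (11) + 5 = 16 → 'q'
  'l' (11) + 5 = 16 → 'q'
  'a' (0) + 5 = 5 → 'f'
  'r' (17) + 5 = 22 → 'w'
Result = "itqqfw"


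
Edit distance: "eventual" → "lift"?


Word 1: "eventual" (length 8)
Word 2: "lift" (length 4)
One optimal edit sequence (insert/delete/substitute each cost 1):
  1. delete 'e'  (+1)
  2. substitute 'v' -> 'l'  (+1)
  3. substitute 'e' -> 'i'  (+1)
  4. substitute 'n' -> 'f'  (+1)
  5. keep 't'
  6. delete 'u'  (+1)
  7. delete 'a'  (+1)
  8. delete 'l'  (+1)
Total edit operations: 7
Edit distance = 7


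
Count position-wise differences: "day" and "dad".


Comparing character by character (same length = 3):
  Pos 0: 'd' vs 'd' =
  Pos 1: 'a' vs 'a' =
  Pos 2: 'y' vs 'd' !=
Hamming distance = 1


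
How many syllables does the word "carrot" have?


Word: "carrot"
Syllable breakdown: car-rot
Counting: 2 parts
= 2 syllables


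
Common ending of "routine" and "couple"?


Word 1: "routine"
Word 2: "couple"
Comparing from end:
  Pos -1: 'e' == 'e'
  Pos -2: 'n' != 'l' (stop)
LCS = "e" (length 1)


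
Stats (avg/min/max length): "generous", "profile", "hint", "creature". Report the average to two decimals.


Lengths: "generous"=8, "profile"=7, "hint"=4, "creature"=8
Sum = 27, Count = 4
Average = 27/4 = 6.75
= avg=6.75, min=4, max=8


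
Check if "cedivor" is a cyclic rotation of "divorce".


Word: "divorce", Candidate: "cedivor"
Method: check if candidate is substring of word+word
"divorcedivorce" contains "cedivor"? Yes
Is rotation = Yes


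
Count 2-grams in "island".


Word: "island" (length 6)
Number of 2-grams = length - 2 + 1 = 6 - 2 + 1
= 5


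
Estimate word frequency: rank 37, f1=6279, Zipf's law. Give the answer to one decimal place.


Zipf's law: f(r) = f(1) / r
f(1) = 6279
f(37) = 6279 / 37
= 169.7 occurrences


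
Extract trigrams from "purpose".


Word: "purpose" (length 7)
Number of trigrams = 7 - 3 + 1 = 5
  Position 0: "pur"
  Position 1: "urp"
  Position 2: "rpo"
  Position 3: "pos"
  Position 4: "ose"
Trigrams = "pur", "urp", "rpo", "pos", "ose"


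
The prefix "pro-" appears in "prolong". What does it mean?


Prefix: pro-
Example: prolong = pro- + long
Meaning = forward / in favor of


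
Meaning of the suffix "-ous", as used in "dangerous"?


Suffix: -ous
Example: dangerous = danger + -ous
Meaning = having quality of


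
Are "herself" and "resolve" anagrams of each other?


Word 1: "herself" → sorted: eefhlrs
Word 2: "resolve" → sorted: eelorsv
Same letters? eefhlrs != eelorsv
Anagram = No


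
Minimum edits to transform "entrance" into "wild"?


Word 1: "entrance" (length 8)
Word 2: "wild" (length 4)
One optimal edit sequence (insert/delete/substitute each cost 1):
  1. delete 'e'  (+1)
  2. delete 'n'  (+1)
  3. delete 't'  (+1)
  4. delete 'r'  (+1)
  5. substitute 'a' -> 'w'  (+1)
  6. substitute 'n' -> 'i'  (+1)
  7. substitute 'c' -> 'l'  (+1)
  8. substitute 'e' -> 'd'  (+1)
Total edit operations: 8
Edit distance = 8


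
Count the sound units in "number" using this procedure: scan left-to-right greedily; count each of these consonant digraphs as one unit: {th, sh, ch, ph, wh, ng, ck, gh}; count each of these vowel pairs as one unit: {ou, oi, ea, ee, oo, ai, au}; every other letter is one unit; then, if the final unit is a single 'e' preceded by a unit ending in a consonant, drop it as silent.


Word: "number" (6 letters)
Left-to-right scan:
  1. 'n' (letter)
  2. 'u' (letter)
  3. 'm' (letter)
  4. 'b' (letter)
  5. 'e' (letter)
  6. 'r' (letter)
Units from scan: 6
Sound units = 6 units


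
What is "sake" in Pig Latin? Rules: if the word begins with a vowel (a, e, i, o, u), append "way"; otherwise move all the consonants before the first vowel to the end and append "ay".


Word: "sake"
Starts with consonant(s) → move to end, add 'ay'
Consonant cluster: "s"
Pig Latin = "akesay"


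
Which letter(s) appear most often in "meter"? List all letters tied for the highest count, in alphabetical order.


Word: "meter"
Letter counts:
  'e': 2
  'm': 1
  'r': 1
  't': 1
Maximum count = 2
Most frequent = 'e' (2 times each)


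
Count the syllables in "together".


Word: "together"
Syllable breakdown: to | geth | er
Counting: 3 parts
= 3 syllables


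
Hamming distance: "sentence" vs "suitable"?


Comparing character by character (same length = 8):
  Pos 0: 's' vs 's' =
  Pos 1: 'e' vs 'u' !=
  Pos 2: 'n' vs 'i' !=
  Pos 3: 't' vs 't' =
  Pos 4: 'e' vs 'a' !=
  Pos 5: 'n' vs 'b' !=
  Pos 6: 'c' vs 'l' !=
  Pos 7: 'e' vs 'e' =
Hamming distance = 5


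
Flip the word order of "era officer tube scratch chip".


Original: "era officer tube scratch chip"
Words (1..n): era | officer | tube | scratch | chip
Reversed (n..1): chip | scratch | tube | officer | era
Result = "chip scratch tube officer era"


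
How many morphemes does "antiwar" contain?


Word: "antiwar"
Morphemes: anti- + war
Each morpheme carries meaning
= 2 morphemes


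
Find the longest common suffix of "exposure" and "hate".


Word 1: "exposure"
Word 2: "hate"
Comparing from end:
  Pos -1: 'e' == 'e'
  Pos -2: 'r' != 't' (stop)
LCS = "e" (length 1)


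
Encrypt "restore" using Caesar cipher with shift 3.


Word: "restore"
Shift: 3
Each letter → (letter + shift) mod 26:
  'r' (17) + 3 = 20 → 'u'
  'e' (4) + 3 = 7 → 'h'
  's' (18) + 3 = 21 → 'v'
  't' (19) + 3 = 22 → 'w'
  'o' (14) + 3 = 17 → 'r'
  'r' (17) + 3 = 20 → 'u'
  'e' (4) + 3 = 7 → 'h'
Result = "uhvwruh"


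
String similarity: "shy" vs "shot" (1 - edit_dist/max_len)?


Word 1: "shy" (length 3)
Word 2: "shot" (length 4)
One optimal edit sequence:
  1. keep 's'
  2. keep 'h'
  3. insert 'o'  (+1)
  4. substitute 'y' -> 't'  (+1)
Edit distance = 2
Max length = max(3, 4) = 4
Similarity = 1 - 2/4
= 0.5000


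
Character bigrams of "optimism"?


Word: "optimism" (length 8)
Number of bigrams = 8 - 2 + 1 = 7
  Position 0: "op"
  Position 1: "pt"
  Position 2: "ti"
  Position 3: "im"
  Position 4: "mi"
  Position 5: "is"
  Position 6: "sm"
Bigrams = "op", "pt", "ti", "im", "mi", "is", "sm"


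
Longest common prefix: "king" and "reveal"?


Word 1: "king"
Word 2: "reveal"
Comparing from start:
  Pos 0: 'k' != 'r' (stop)
LCP = "" (length 0)


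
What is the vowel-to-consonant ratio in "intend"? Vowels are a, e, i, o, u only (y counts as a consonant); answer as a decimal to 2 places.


Word: "intend"
Vowels (a,e,i,o,u): 2
Consonants: 4
Ratio = 2/4
= 0.50


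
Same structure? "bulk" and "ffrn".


Pattern of "bulk": [0, 1, 2, 3]
Pattern of "ffrn": [0, 0, 1, 2]
Patterns do not match
Same pattern = No


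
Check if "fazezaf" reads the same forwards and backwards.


Word: "fazezaf"
Reversed: "fazezaf"
Forward == Backward? fazezaf == fazezaf
Palindrome = Yes


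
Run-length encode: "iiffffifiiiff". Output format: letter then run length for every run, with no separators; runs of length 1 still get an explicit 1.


String: "iiffffifiiiff"
Scanning for consecutive runs:
  'i' x 2
  'f' x 4
  'i' x 1
  'f' x 1
  'i' x 3
  'f' x 2
RLE = "i2f4i1f1i3f2"


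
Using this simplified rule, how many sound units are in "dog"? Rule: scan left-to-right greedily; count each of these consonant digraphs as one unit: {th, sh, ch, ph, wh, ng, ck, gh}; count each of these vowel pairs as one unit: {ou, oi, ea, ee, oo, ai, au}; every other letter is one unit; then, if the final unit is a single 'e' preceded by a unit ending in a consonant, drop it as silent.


Word: "dog" (3 letters)
Left-to-right scan:
  (1) 'd' (letter)
  (2) 'o' (letter)
  (3) 'g' (letter)
Units from scan: 3
Sound units = 3 units


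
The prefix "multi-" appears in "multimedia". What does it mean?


Prefix: multi-
As in: multimedia -> multi- + media
Meaning = many


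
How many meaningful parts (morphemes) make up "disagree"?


Word: "disagree"
Morphemes: dis- | agree
Each morpheme carries meaning
= 2 morphemes


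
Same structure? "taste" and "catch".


Pattern of "taste": [0, 1, 2, 0, 3]
Pattern of "catch": [0, 1, 2, 0, 3]
Patterns match
Same pattern = Yes


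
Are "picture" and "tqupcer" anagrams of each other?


Word 1: "picture" → sorted: ceiprtu
Word 2: "tqupcer" → sorted: cepqrtu
Same letters? ceiprtu != cepqrtu
Anagram = No


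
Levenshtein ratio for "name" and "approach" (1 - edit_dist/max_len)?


Word 1: "name" (length 4)
Word 2: "approach" (length 8)
One optimal edit sequence:
  1. insert 'a'  (+1)
  2. insert 'p'  (+1)
  3. insert 'p'  (+1)
  4. insert 'r'  (+1)
  5. substitute 'n' -> 'o'  (+1)
  6. keep 'a'
  7. substitute 'm' -> 'c'  (+1)
  8. substitute 'e' -> 'h'  (+1)
Edit distance = 7
Max length = max(4, 8) = 8
Similarity = 1 - 7/8
= 0.1250


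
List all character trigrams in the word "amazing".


Word: "amazing" (length 7)
Number of trigrams = 7 - 3 + 1 = 5
  Position 0: "ama"
  Position 1: "maz"
  Position 2: "azi"
  Position 3: "zin"
  Position 4: "ing"
Trigrams = "ama", "maz", "azi", "zin", "ing"


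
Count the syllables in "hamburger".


Word: "hamburger"
Syllable breakdown: ham-bur-ger
Counting: 3 parts
= 3 syllables


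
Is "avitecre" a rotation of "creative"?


Word: "creative", Candidate: "avitecre"
Method: check if candidate is substring of word+word
"creativecreative" contains "avitecre"? No
Is rotation = No


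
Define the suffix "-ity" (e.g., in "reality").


Suffix: -ity
Example: reality = real + -ity
Meaning = quality of


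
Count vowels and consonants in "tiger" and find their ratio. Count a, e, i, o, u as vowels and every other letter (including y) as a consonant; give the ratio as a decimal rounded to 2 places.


Word: "tiger"
Vowels (a,e,i,o,u): 2
Consonants: 3
Ratio = 2/3
= 0.67


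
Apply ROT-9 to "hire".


Word: "hire"
Shift: 9
Each letter → (letter + shift) mod 26:
  'h' (7) + 9 = 16 → 'q'
  'i' (8) + 9 = 17 → 'r'
  'r' (17) + 9 = 0 → 'a'
  'e' (4) + 9 = 13 → 'n'
Result = "qran"


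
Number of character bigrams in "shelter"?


Word: "shelter" (length 7)
Number of 2-grams = length - 2 + 1 = 7 - 2 + 1
= 6


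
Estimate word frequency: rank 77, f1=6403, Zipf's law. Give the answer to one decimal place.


Zipf's law: f(r) = f(1) / r
f(1) = 6403
f(77) = 6403 / 77
= 83.2 occurrences


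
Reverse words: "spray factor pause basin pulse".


Original: "spray factor pause basin pulse"
Words (1..n): spray | factor | pause | basin | pulse
Reversed (n..1): pulse | basin | pause | factor | spray
Result = "pulse basin pause factor spray"


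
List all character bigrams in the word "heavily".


Word: "heavily" (length 7)
Number of bigrams = 7 - 2 + 1 = 6
  Position 0: "he"
  Position 1: "ea"
  Position 2: "av"
  Position 3: "vi"
  Position 4: "il"
  Position 5: "ly"
Bigrams = "he", "ea", "av", "vi", "il", "ly"


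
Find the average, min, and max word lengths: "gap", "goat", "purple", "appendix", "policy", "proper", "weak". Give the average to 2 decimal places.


Lengths: "gap"=3, "goat"=4, "purple"=6, "appendix"=8, "policy"=6, "proper"=6, "weak"=4
Sum = 37, Count = 7
Average = 37/7 = 5.29
= avg=5.29, min=3, max=8


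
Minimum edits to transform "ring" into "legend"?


Word 1: "ring" (length 4)
Word 2: "legend" (length 6)
One optimal edit sequence (insert/delete/substitute each cost 1):
  1. insert 'l'  (+1)
  2. insert 'e'  (+1)
  3. substitute 'r' -> 'g'  (+1)
  4. substitute 'i' -> 'e'  (+1)
  5. keep 'n'
  6. substitute 'g' -> 'd'  (+1)
Total edit operations: 5
Edit distance = 5


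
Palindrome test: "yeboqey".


Word: "yeboqey"
Reversed: "yeqobey"
Forward == Backward? yeboqey != yeqobey
Palindrome = No


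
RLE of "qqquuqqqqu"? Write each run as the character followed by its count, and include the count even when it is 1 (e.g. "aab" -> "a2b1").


String: "qqquuqqqqu"
Scanning for consecutive runs:
  'q' x 3
  'u' x 2
  'q' x 4
  'u' x 1
RLE = "q3u2q4u1"


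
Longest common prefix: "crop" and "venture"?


Word 1: "crop"
Word 2: "venture"
Comparing from start:
  Pos 0: 'c' != 'v' (stop)
LCP = "" (length 0)


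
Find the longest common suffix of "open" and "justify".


Word 1: "open"
Word 2: "justify"
Comparing from end:
  Pos -1: 'n' != 'y' (stop)
LCS = "" (length 0)


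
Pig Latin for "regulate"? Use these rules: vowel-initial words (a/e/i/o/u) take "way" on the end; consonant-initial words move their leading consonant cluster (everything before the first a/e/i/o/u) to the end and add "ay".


Word: "regulate"
Starts with consonant(s) → move to end, add 'ay'
Consonant cluster: "r"
Pig Latin = "egulateray"


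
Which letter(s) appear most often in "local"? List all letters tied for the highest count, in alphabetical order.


Word: "local"
Letter counts:
  'a': 1
  'c': 1
  'l': 2
  'o': 1
Maximum count = 2
Most frequent = 'l' (2 times each)


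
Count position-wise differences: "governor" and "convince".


Comparing character by character (same length = 8):
  Pos 0: 'g' vs 'c' !=
  Pos 1: 'o' vs 'o' =
  Pos 2: 'v' vs 'n' !=
  Pos 3: 'e' vs 'v' !=
  Pos 4: 'r' vs 'i' !=
  Pos 5: 'n' vs 'n' =
  Pos 6: 'o' vs 'c' !=
  Pos 7: 'r' vs 'e' !=
Hamming distance = 6


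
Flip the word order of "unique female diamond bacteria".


Original: "unique female diamond bacteria"
Words (1..n): unique | female | diamond | bacteria
Reversed (n..1): bacteria | diamond | female | unique
Result = "bacteria diamond female unique"


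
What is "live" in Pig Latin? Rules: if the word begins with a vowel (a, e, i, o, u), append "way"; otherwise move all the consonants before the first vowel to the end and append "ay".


Word: "live"
Starts with consonant(s) → move to end, add 'ay'
Consonant cluster: "l"
Pig Latin = "ivelay"


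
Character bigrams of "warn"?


Word: "warn" (length 4)
Number of bigrams = 4 - 2 + 1 = 3
  Position 0: "wa"
  Position 1: "ar"
  Position 2: "rn"
Bigrams = "wa", "ar", "rn"


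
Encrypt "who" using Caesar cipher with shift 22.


Word: "who"
Shift: 22
Each letter → (letter + shift) mod 26:
  'w' (22) + 22 = 18 → 's'
  'h' (7) + 22 = 3 → 'd'
  'o' (14) + 22 = 10 → 'k'
Result = "sdk"


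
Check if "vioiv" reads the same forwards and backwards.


Word: "vioiv"
Reversed: "vioiv"
Forward == Backward? vioiv == vioiv
Palindrome = Yes


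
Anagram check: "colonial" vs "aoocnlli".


Word 1: "colonial" → sorted: acillnoo
Word 2: "aoocnlli" → sorted: acillnoo
Same letters? acillnoo == acillnoo
Anagram = Yes


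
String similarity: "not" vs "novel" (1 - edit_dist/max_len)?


Word 1: "not" (length 3)
Word 2: "novel" (length 5)
One optimal edit sequence:
  1. keep 'n'
  2. keep 'o'
  3. insert 'v'  (+1)
  4. insert 'e'  (+1)
  5. substitute 't' -> 'l'  (+1)
Edit distance = 3
Max length = max(3, 5) = 5
Similarity = 1 - 3/5
= 0.4000


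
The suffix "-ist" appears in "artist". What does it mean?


Suffix: -ist
Example: artist (art + -ist)
Meaning = one who practices


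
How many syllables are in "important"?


Word: "important"
Syllable breakdown: im / por / tant
Counting: 3 parts
= 3 syllables


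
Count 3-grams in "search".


Word: "search" (length 6)
Number of 3-grams = length - 3 + 1 = 6 - 3 + 1
= 4


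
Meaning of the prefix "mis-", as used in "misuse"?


Prefix: mis-
Example: misuse (mis- + use)
Meaning = wrongly


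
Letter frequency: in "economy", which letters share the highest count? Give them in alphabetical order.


Word: "economy"
Letter counts:
  'c': 1
  'e': 1
  'm': 1
  'n': 1
  'o': 2
  'y': 1
Maximum count = 2
Most frequent = 'o' (2 times each)


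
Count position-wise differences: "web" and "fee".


Comparing character by character (same length = 3):
  Pos 0: 'w' vs 'f' !=
  Pos 1: 'e' vs 'e' =
  Pos 2: 'b' vs 'e' !=
Hamming distance = 2


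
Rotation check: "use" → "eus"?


Word: "use", Candidate: "eus"
Method: check if candidate is substring of word+word
"useuse" contains "eus"? Yes
Is rotation = Yes


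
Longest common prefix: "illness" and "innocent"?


Word 1: "illness"
Word 2: "innocent"
Comparing from start:
  Pos 0: 'i' == 'i'
  Pos 1: 'l' != 'n' (stop)
LCP = "i" (length 1)


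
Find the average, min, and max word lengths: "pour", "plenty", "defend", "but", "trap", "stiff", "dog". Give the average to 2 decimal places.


Lengths: "pour"=4, "plenty"=6, "defend"=6, "but"=3, "trap"=4, "stiff"=5, "dog"=3
Sum = 31, Count = 7
Average = 31/7 = 4.43
= avg=4.43, min=3, max=6


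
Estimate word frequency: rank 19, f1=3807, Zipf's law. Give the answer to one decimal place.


Zipf's law: f(r) = f(1) / r
f(1) = 3807
f(19) = 3807 / 19
= 200.4 occurrences


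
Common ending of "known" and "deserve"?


Word 1: "known"
Word 2: "deserve"
Comparing from end:
  Pos -1: 'n' != 'e' (stop)
LCS = "" (length 0)


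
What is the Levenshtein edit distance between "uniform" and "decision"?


Word 1: "uniform" (length 7)
Word 2: "decision" (length 8)
One optimal edit sequence (insert/delete/substitute each cost 1):
  1. insert 'd'  (+1)
  2. substitute 'u' -> 'e'  (+1)
  3. substitute 'n' -> 'c'  (+1)
  4. keep 'i'
  5. substitute 'f' -> 's'  (+1)
  6. substitute 'o' -> 'i'  (+1)
  7. substitute 'r' -> 'o'  (+1)
  8. substitute 'm' -> 'n'  (+1)
Total edit operations: 7
Edit distance = 7


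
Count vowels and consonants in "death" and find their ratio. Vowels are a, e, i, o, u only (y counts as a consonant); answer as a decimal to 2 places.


Word: "death"
Vowels (a,e,i,o,u): 2
Consonants: 3
Ratio = 2/3
= 0.67


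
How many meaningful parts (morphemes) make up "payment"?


Word: "payment"
Morphemes: pay / -ment
Each morpheme carries meaning
= 2 morphemes


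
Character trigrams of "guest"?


Word: "guest" (length 5)
Number of trigrams = 5 - 3 + 1 = 3
  Position 0: "gue"
  Position 1: "ues"
  Position 2: "est"
Trigrams = "gue", "ues", "est"


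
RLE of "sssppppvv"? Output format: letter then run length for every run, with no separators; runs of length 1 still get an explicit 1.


String: "sssppppvv"
Scanning for consecutive runs:
  's' x 3
  'p' x 4
  'v' x 2
RLE = "s3p4v2"


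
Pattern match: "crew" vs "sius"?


Pattern of "crew": [0, 1, 2, 3]
Pattern of "sius": [0, 1, 2, 0]
Patterns do not match
Same pattern = No


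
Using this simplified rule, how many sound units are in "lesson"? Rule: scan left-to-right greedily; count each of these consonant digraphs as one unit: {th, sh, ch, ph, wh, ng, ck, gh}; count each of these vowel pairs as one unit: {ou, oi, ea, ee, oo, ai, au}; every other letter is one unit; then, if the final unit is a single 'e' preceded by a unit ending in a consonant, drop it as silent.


Word: "lesson" (6 letters)
Left-to-right scan:
  [1] 'l' (letter)
  [2] 'e' (letter)
  [3] 's' (letter)
  [4] 's' (letter)
  [5] 'o' (letter)
  [6] 'n' (letter)
Units from scan: 6
Sound units = 6 units


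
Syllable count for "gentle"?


Word: "gentle"
Syllable breakdown: gen | tle
Counting: 2 parts
= 2 syllables


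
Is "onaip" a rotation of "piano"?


Word: "piano", Candidate: "onaip"
Method: check if candidate is substring of word+word
"pianopiano" contains "onaip"? No
Is rotation = No


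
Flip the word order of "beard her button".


Original: "beard her button"
Words (1..n): beard | her | button
Reversed (n..1): button | her | beard
Result = "button her beard"


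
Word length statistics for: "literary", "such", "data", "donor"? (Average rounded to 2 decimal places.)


Lengths: "literary"=8, "such"=4, "data"=4, "donor"=5
Sum = 21, Count = 4
Average = 21/4 = 5.25
= avg=5.25, min=4, max=8


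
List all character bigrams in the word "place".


Word: "place" (length 5)
Number of bigrams = 5 - 2 + 1 = 4
  Position 0: "pl"
  Position 1: "la"
  Position 2: "ac"
  Position 3: "ce"
Bigrams = "pl", "la", "ac", "ce"


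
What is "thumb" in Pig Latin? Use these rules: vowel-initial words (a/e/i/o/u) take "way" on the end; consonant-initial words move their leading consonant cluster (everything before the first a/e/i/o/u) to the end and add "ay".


Word: "thumb"
Starts with consonant(s) → move to end, add 'ay'
Consonant cluster: "th"
Pig Latin = "umbthay"


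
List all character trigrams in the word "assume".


Word: "assume" (length 6)
Number of trigrams = 6 - 3 + 1 = 4
  Position 0: "ass"
  Position 1: "ssu"
  Position 2: "sum"
  Position 3: "ume"
Trigrams = "ass", "ssu", "sum", "ume"


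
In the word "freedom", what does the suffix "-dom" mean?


Suffix: -dom
Example: freedom = free + -dom
Meaning = state / realm


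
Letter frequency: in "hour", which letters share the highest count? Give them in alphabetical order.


Word: "hour"
Letter counts:
  'h': 1
  'o': 1
  'r': 1
  'u': 1
Maximum count = 1
Most frequent = 'h', 'o', 'r', 'u' (1 time each)


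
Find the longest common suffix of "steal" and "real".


Word 1: "steal"
Word 2: "real"
Comparing from end:
  Pos -1: 'l' == 'l'
  Pos -2: 'a' == 'a'
  Pos -3: 'e' == 'e'
  Pos -4: 't' != 'r' (stop)
LCS = "eal" (length 3)


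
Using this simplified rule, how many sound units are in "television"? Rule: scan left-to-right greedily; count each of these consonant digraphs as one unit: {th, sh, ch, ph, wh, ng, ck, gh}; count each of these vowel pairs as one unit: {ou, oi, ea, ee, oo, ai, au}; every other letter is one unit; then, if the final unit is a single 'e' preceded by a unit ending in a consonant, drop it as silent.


Word: "television" (10 letters)
Left-to-right scan:
  [1] 't' (letter)
  [2] 'e' (letter)
  [3] 'l' (letter)
  [4] 'e' (letter)
  [5] 'v' (letter)
  [6] 'i' (letter)
  [7] 's' (letter)
  [8] 'i' (letter)
  [9] 'o' (letter)
  [10] 'n' (letter)
Units from scan: 10
Sound units = 10 units


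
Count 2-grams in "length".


Word: "length" (length 6)
Number of 2-grams = length - 2 + 1 = 6 - 2 + 1
= 5


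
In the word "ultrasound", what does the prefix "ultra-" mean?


Prefix: ultra-
Example: ultrasound (ultra- + sound)
Meaning = beyond


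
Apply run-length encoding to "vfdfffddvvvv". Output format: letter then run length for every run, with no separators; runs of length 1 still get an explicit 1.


String: "vfdfffddvvvv"
Scanning for consecutive runs:
  'v' x 1
  'f' x 1
  'd' x 1
  'f' x 3
  'd' x 2
  'v' x 4
RLE = "v1f1d1f3d2v4"


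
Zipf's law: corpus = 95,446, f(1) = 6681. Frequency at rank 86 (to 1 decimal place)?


Zipf's law: f(r) = f(1) / r
f(1) = 6681
f(86) = 6681 / 86
= 77.7 occurrences


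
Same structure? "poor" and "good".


Pattern of "poor": [0, 1, 1, 2]
Pattern of "good": [0, 1, 1, 2]
Patterns match
Same pattern = Yes


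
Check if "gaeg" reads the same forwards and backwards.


Word: "gaeg"
Reversed: "geag"
Forward == Backward? gaeg != geag
Palindrome = No
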